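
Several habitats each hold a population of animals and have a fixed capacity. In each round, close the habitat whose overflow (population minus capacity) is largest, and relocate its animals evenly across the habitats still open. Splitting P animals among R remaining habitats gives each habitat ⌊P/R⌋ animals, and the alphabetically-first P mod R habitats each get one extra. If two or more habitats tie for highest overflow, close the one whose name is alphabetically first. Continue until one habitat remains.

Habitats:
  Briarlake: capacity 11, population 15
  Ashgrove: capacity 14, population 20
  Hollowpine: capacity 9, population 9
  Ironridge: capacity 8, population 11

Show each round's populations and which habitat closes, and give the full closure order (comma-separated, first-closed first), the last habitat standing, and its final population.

Round 1: Ashgrove=20 Briarlake=15 Hollowpine=9 Ironridge=11 → close Ashgrove (overflow 6)
  20÷3 = 6 each, +1 to first 2
Round 2: Briarlake=22 Hollowpine=16 Ironridge=17 → close Briarlake (overflow 11)
  22÷2 = 11 each, +1 to first 0
Round 3: Hollowpine=27 Ironridge=28 → close Ironridge (overflow 20)
  28÷1 = 28 each, +1 to first 0

Closure order: Ashgrove, Briarlake, Ironridge
Last habitat: Hollowpine with 55 animals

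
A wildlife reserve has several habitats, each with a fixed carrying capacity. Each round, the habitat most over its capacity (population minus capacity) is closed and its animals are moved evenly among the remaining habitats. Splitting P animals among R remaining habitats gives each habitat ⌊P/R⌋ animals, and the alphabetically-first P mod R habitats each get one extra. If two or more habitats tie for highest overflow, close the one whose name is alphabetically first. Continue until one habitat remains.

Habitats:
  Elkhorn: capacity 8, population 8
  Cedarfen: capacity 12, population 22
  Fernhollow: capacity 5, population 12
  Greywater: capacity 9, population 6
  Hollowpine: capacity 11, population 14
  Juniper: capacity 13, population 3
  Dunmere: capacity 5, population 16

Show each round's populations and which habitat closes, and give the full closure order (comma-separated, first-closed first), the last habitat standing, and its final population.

Closure order: Dunmere, Cedarfen, Fernhollow, Hollowpine, Elkhorn, Greywater
Last habitat: Juniper with 81 animals

Round 1: Cedarfen=22 Dunmere=16 Elkhorn=8 Fernhollow=12 Greywater=6 Hollowpine=14 Juniper=3 → close Dunmere (overflow 11)
  16÷6 = 2 each, +1 to first 4
Round 2: Cedarfen=25 Elkhorn=11 Fernhollow=15 Greywater=9 Hollowpine=16 Juniper=5 → close Cedarfen (overflow 13)
  25÷5 = 5 each, +1 to first 0
Round 3: Elkhorn=16 Fernhollow=20 Greywater=14 Hollowpine=21 Juniper=10 → close Fernhollow (overflow 15)
  20÷4 = 5 each, +1 to first 0
Round 4: Elkhorn=21 Greywater=19 Hollowpine=26 Juniper=15 → close Hollowpine (overflow 15)
  26÷3 = 8 each, +1 to first 2
Round 5: Elkhorn=30 Greywater=28 Juniper=23 → close Elkhorn (overflow 22)
  30÷2 = 15 each, +1 to first 0
Round 6: Greywater=43 Juniper=38 → close Greywater (overflow 34)
  43÷1 = 43 each, +1 to first 0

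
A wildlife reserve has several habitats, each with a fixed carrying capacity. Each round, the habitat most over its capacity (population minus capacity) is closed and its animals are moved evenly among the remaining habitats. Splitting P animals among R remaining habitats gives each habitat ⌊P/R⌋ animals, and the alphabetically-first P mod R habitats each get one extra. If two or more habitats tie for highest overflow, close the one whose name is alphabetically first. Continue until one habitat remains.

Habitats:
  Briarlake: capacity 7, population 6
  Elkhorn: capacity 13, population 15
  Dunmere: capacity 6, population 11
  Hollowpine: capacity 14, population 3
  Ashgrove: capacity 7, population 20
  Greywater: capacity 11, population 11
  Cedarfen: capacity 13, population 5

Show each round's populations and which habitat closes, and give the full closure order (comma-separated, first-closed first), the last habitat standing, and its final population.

Round 1: Ashgrove=20 Briarlake=6 Cedarfen=5 Dunmere=11 Elkhorn=15 Greywater=11 Hollowpine=3 → close Ashgrove (overflow 13)
  20÷6 = 3 each, +1 to first 2
Round 2: Briarlake=10 Cedarfen=9 Dunmere=14 Elkhorn=18 Greywater=14 Hollowpine=6 → close Dunmere (overflow 8)
  14÷5 = 2 each, +1 to first 4
Round 3: Briarlake=13 Cedarfen=12 Elkhorn=21 Greywater=17 Hollowpine=8 → close Elkhorn (overflow 8)
  21÷4 = 5 each, +1 to first 1
Round 4: Briarlake=19 Cedarfen=17 Greywater=22 Hollowpine=13 → close Briarlake (overflow 12)
  19÷3 = 6 each, +1 to first 1
Round 5: Cedarfen=24 Greywater=28 Hollowpine=19 → close Greywater (overflow 17)
  28÷2 = 14 each, +1 to first 0
Round 6: Cedarfen=38 Hollowpine=33 → close Cedarfen (overflow 25)
  38÷1 = 38 each, +1 to first 0

Closure order: Ashgrove, Dunmere, Elkhorn, Briarlake, Greywater, Cedarfen
Last habitat: Hollowpine with 71 animals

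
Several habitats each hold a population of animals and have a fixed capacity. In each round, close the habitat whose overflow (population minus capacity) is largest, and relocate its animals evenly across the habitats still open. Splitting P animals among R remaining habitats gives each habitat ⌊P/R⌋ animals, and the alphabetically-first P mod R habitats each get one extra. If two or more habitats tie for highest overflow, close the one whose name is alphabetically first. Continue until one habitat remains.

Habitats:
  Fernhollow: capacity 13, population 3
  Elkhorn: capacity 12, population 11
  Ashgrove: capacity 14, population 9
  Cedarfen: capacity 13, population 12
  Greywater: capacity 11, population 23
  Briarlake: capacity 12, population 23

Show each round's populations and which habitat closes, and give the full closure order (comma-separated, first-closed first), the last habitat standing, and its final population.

Round 1: Ashgrove=9 Briarlake=23 Cedarfen=12 Elkhorn=11 Fernhollow=3 Greywater=23 → close Greywater (overflow 12)
  23÷5 = 4 each, +1 to first 3
Round 2: Ashgrove=14 Briarlake=28 Cedarfen=17 Elkhorn=15 Fernhollow=7 → close Briarlake (overflow 16)
  28÷4 = 7 each, +1 to first 0
Round 3: Ashgrove=21 Cedarfen=24 Elkhorn=22 Fernhollow=14 → close Cedarfen (overflow 11)
  24÷3 = 8 each, +1 to first 0
Round 4: Ashgrove=29 Elkhorn=30 Fernhollow=22 → close Elkhorn (overflow 18)
  30÷2 = 15 each, +1 to first 0
Round 5: Ashgrove=44 Fernhollow=37 → close Ashgrove (overflow 30)
  44÷1 = 44 each, +1 to first 0

Closure order: Greywater, Briarlake, Cedarfen, Elkhorn, Ashgrove
Last habitat: Fernhollow with 81 animals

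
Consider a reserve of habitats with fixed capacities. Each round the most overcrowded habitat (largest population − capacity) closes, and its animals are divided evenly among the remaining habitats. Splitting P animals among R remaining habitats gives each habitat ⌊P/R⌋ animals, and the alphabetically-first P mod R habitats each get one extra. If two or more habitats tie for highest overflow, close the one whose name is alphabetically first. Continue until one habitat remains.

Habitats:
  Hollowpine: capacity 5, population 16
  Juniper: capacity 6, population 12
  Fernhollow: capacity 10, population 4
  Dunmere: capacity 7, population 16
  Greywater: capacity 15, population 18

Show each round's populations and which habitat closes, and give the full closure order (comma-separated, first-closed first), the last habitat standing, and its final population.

Round 1: Dunmere=16 Fernhollow=4 Greywater=18 Hollowpine=16 Juniper=12 → close Hollowpine (overflow 11)
  16÷4 = 4 each, +1 to first 0
Round 2: Dunmere=20 Fernhollow=8 Greywater=22 Juniper=16 → close Dunmere (overflow 13)
  20÷3 = 6 each, +1 to first 2
Round 3: Fernhollow=15 Greywater=29 Juniper=22 → close Juniper (overflow 16)
  22÷2 = 11 each, +1 to first 0
Round 4: Fernhollow=26 Greywater=40 → close Greywater (overflow 25)
  40÷1 = 40 each, +1 to first 0

Closure order: Hollowpine, Dunmere, Juniper, Greywater
Last habitat: Fernhollow with 66 animals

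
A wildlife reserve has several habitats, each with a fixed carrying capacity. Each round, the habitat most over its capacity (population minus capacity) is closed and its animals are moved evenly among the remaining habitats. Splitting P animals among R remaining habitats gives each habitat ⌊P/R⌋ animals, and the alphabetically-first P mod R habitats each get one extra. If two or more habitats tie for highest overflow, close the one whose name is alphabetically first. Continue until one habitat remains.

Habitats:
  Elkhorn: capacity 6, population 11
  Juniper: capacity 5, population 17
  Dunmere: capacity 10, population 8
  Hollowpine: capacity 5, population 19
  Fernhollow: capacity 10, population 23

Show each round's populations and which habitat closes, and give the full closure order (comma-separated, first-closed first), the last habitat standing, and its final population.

Closure order: Hollowpine, Fernhollow, Juniper, Elkhorn
Last habitat: Dunmere with 78 animals

Round 1: Dunmere=8 Elkhorn=11 Fernhollow=23 Hollowpine=19 Juniper=17 → close Hollowpine (overflow 14)
  19÷4 = 4 each, +1 to first 3
Round 2: Dunmere=13 Elkhorn=16 Fernhollow=28 Juniper=21 → close Fernhollow (overflow 18)
  28÷3 = 9 each, +1 to first 1
Round 3: Dunmere=23 Elkhorn=25 Juniper=30 → close Juniper (overflow 25)
  30÷2 = 15 each, +1 to first 0
Round 4: Dunmere=38 Elkhorn=40 → close Elkhorn (overflow 34)
  40÷1 = 40 each, +1 to first 0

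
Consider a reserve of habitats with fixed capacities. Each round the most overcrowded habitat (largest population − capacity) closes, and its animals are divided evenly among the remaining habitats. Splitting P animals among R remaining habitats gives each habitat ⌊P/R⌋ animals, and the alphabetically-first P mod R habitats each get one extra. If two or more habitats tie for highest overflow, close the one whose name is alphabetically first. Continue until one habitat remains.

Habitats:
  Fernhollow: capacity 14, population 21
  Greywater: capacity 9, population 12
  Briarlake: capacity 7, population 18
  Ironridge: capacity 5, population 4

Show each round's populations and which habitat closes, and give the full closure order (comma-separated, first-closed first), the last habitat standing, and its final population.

Closure order: Briarlake, Fernhollow, Greywater
Last habitat: Ironridge with 55 animals

Round 1: Briarlake=18 Fernhollow=21 Greywater=12 Ironridge=4 → close Briarlake (overflow 11)
  18÷3 = 6 each, +1 to first 0
Round 2: Fernhollow=27 Greywater=18 Ironridge=10 → close Fernhollow (overflow 13)
  27÷2 = 13 each, +1 to first 1
Round 3: Greywater=32 Ironridge=23 → close Greywater (overflow 23)
  32÷1 = 32 each, +1 to first 0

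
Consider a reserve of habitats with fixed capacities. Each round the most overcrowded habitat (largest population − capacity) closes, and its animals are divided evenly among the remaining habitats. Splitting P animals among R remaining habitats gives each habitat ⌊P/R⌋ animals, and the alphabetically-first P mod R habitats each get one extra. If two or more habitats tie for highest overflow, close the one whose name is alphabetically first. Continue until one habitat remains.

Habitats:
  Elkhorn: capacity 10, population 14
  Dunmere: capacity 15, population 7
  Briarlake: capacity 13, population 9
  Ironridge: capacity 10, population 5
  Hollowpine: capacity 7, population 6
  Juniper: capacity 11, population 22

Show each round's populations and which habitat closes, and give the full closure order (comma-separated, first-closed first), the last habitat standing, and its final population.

Closure order: Juniper, Elkhorn, Hollowpine, Briarlake, Dunmere
Last habitat: Ironridge with 63 animals

Round 1: Briarlake=9 Dunmere=7 Elkhorn=14 Hollowpine=6 Ironridge=5 Juniper=22 → close Juniper (overflow 11)
  22÷5 = 4 each, +1 to first 2
Round 2: Briarlake=14 Dunmere=12 Elkhorn=18 Hollowpine=10 Ironridge=9 → close Elkhorn (overflow 8)
  18÷4 = 4 each, +1 to first 2
Round 3: Briarlake=19 Dunmere=17 Hollowpine=14 Ironridge=13 → close Hollowpine (overflow 7)
  14÷3 = 4 each, +1 to first 2
Round 4: Briarlake=24 Dunmere=22 Ironridge=17 → close Briarlake (overflow 11)
  24÷2 = 12 each, +1 to first 0
Round 5: Dunmere=34 Ironridge=29 → close Dunmere (overflow 19)
  34÷1 = 34 each, +1 to first 0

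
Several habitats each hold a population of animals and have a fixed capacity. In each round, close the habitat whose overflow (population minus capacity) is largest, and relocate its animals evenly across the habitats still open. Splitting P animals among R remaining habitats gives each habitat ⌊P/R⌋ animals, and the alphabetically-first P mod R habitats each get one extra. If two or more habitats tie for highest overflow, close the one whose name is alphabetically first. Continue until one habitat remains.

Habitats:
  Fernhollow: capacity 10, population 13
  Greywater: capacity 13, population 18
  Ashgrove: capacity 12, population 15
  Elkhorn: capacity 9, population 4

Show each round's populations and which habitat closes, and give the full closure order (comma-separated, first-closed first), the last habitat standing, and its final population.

Closure order: Greywater, Ashgrove, Fernhollow
Last habitat: Elkhorn with 50 animals

Round 1: Ashgrove=15 Elkhorn=4 Fernhollow=13 Greywater=18 → close Greywater (overflow 5)
  18÷3 = 6 each, +1 to first 0
Round 2: Ashgrove=21 Elkhorn=10 Fernhollow=19 → close Ashgrove (overflow 9)
  21÷2 = 10 each, +1 to first 1
Round 3: Elkhorn=21 Fernhollow=29 → close Fernhollow (overflow 19)
  29÷1 = 29 each, +1 to first 0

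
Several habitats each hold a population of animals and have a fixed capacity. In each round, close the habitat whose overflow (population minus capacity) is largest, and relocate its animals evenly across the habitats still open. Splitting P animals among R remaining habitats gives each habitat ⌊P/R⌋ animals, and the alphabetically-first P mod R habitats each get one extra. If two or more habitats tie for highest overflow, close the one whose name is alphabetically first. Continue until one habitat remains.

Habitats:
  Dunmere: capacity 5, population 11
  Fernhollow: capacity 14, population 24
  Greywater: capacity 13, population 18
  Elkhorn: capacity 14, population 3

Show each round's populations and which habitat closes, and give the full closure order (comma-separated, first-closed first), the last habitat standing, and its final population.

Round 1: Dunmere=11 Elkhorn=3 Fernhollow=24 Greywater=18 → close Fernhollow (overflow 10)
  24÷3 = 8 each, +1 to first 0
Round 2: Dunmere=19 Elkhorn=11 Greywater=26 → close Dunmere (overflow 14)
  19÷2 = 9 each, +1 to first 1
Round 3: Elkhorn=21 Greywater=35 → close Greywater (overflow 22)
  35÷1 = 35 each, +1 to first 0

Closure order: Fernhollow, Dunmere, Greywater
Last habitat: Elkhorn with 56 animals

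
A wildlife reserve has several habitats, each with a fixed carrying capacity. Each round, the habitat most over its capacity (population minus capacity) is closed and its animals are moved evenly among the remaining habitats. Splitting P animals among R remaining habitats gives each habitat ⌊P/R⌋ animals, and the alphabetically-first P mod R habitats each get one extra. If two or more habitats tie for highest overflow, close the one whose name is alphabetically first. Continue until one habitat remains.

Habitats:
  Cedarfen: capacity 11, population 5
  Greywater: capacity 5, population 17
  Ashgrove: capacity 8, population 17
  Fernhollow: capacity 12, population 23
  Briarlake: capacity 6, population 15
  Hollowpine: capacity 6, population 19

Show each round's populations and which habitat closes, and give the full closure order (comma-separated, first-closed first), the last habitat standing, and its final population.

Round 1: Ashgrove=17 Briarlake=15 Cedarfen=5 Fernhollow=23 Greywater=17 Hollowpine=19 → close Hollowpine (overflow 13)
  19÷5 = 3 each, +1 to first 4
Round 2: Ashgrove=21 Briarlake=19 Cedarfen=9 Fernhollow=27 Greywater=20 → close Fernhollow (overflow 15)
  27÷4 = 6 each, +1 to first 3
Round 3: Ashgrove=28 Briarlake=26 Cedarfen=16 Greywater=26 → close Greywater (overflow 21)
  26÷3 = 8 each, +1 to first 2
Round 4: Ashgrove=37 Briarlake=35 Cedarfen=24 → close Ashgrove (overflow 29)
  37÷2 = 18 each, +1 to first 1
Round 5: Briarlake=54 Cedarfen=42 → close Briarlake (overflow 48)
  54÷1 = 54 each, +1 to first 0

Closure order: Hollowpine, Fernhollow, Greywater, Ashgrove, Briarlake
Last habitat: Cedarfen with 96 animals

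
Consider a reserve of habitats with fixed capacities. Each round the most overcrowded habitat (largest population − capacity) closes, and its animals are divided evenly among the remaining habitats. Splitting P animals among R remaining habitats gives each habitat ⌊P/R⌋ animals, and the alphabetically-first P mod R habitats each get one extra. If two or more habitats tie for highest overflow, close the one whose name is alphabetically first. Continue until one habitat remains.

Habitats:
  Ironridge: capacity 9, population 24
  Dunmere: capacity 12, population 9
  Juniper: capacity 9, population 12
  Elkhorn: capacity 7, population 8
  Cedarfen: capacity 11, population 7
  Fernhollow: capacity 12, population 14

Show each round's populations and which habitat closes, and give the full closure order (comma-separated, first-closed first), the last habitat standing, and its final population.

Round 1: Cedarfen=7 Dunmere=9 Elkhorn=8 Fernhollow=14 Ironridge=24 Juniper=12 → close Ironridge (overflow 15)
  24÷5 = 4 each, +1 to first 4
Round 2: Cedarfen=12 Dunmere=14 Elkhorn=13 Fernhollow=19 Juniper=16 → close Fernhollow (overflow 7)
  19÷4 = 4 each, +1 to first 3
Round 3: Cedarfen=17 Dunmere=19 Elkhorn=18 Juniper=20 → close Elkhorn (overflow 11)
  18÷3 = 6 each, +1 to first 0
Round 4: Cedarfen=23 Dunmere=25 Juniper=26 → close Juniper (overflow 17)
  26÷2 = 13 each, +1 to first 0
Round 5: Cedarfen=36 Dunmere=38 → close Dunmere (overflow 26)
  38÷1 = 38 each, +1 to first 0

Closure order: Ironridge, Fernhollow, Elkhorn, Juniper, Dunmere
Last habitat: Cedarfen with 74 animals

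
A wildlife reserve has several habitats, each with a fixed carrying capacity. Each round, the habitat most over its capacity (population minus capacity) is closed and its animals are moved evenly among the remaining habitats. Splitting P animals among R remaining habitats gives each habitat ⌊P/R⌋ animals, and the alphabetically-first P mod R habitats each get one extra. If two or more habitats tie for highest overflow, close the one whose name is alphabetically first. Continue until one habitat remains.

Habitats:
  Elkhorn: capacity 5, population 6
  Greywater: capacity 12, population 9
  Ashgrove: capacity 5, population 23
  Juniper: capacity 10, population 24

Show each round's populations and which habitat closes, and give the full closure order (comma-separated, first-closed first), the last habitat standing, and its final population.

Closure order: Ashgrove, Juniper, Elkhorn
Last habitat: Greywater with 62 animals

Round 1: Ashgrove=23 Elkhorn=6 Greywater=9 Juniper=24 → close Ashgrove (overflow 18)
  23÷3 = 7 each, +1 to first 2
Round 2: Elkhorn=14 Greywater=17 Juniper=31 → close Juniper (overflow 21)
  31÷2 = 15 each, +1 to first 1
Round 3: Elkhorn=30 Greywater=32 → close Elkhorn (overflow 25)
  30÷1 = 30 each, +1 to first 0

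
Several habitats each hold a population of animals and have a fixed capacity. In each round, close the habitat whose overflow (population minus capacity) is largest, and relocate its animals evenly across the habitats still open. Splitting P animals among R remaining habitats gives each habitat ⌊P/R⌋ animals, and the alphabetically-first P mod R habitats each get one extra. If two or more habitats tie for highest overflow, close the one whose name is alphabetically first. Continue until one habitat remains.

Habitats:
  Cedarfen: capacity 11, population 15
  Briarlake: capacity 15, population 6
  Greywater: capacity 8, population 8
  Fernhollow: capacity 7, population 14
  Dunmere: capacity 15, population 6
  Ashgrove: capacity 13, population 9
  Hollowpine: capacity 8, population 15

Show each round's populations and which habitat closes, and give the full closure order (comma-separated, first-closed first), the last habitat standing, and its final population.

Round 1: Ashgrove=9 Briarlake=6 Cedarfen=15 Dunmere=6 Fernhollow=14 Greywater=8 Hollowpine=15 → close Fernhollow (overflow 7)
  14÷6 = 2 each, +1 to first 2
Round 2: Ashgrove=12 Briarlake=9 Cedarfen=17 Dunmere=8 Greywater=10 Hollowpine=17 → close Hollowpine (overflow 9)
  17÷5 = 3 each, +1 to first 2
Round 3: Ashgrove=16 Briarlake=13 Cedarfen=20 Dunmere=11 Greywater=13 → close Cedarfen (overflow 9)
  20÷4 = 5 each, +1 to first 0
Round 4: Ashgrove=21 Briarlake=18 Dunmere=16 Greywater=18 → close Greywater (overflow 10)
  18÷3 = 6 each, +1 to first 0
Round 5: Ashgrove=27 Briarlake=24 Dunmere=22 → close Ashgrove (overflow 14)
  27÷2 = 13 each, +1 to first 1
Round 6: Briarlake=38 Dunmere=35 → close Briarlake (overflow 23)
  38÷1 = 38 each, +1 to first 0

Closure order: Fernhollow, Hollowpine, Cedarfen, Greywater, Ashgrove, Briarlake
Last habitat: Dunmere with 73 animals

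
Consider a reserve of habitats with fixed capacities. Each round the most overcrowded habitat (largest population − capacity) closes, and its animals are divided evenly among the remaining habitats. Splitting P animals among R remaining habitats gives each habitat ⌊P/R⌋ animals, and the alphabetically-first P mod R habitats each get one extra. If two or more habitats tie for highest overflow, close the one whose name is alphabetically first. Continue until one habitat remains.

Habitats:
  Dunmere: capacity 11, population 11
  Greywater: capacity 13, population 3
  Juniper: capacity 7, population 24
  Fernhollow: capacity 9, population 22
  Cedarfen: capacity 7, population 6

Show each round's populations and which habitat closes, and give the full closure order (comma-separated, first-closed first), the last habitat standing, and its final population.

Closure order: Juniper, Fernhollow, Cedarfen, Dunmere
Last habitat: Greywater with 66 animals

Round 1: Cedarfen=6 Dunmere=11 Fernhollow=22 Greywater=3 Juniper=24 → close Juniper (overflow 17)
  24÷4 = 6 each, +1 to first 0
Round 2: Cedarfen=12 Dunmere=17 Fernhollow=28 Greywater=9 → close Fernhollow (overflow 19)
  28÷3 = 9 each, +1 to first 1
Round 3: Cedarfen=22 Dunmere=26 Greywater=18 → close Cedarfen (overflow 15)
  22÷2 = 11 each, +1 to first 0
Round 4: Dunmere=37 Greywater=29 → close Dunmere (overflow 26)
  37÷1 = 37 each, +1 to first 0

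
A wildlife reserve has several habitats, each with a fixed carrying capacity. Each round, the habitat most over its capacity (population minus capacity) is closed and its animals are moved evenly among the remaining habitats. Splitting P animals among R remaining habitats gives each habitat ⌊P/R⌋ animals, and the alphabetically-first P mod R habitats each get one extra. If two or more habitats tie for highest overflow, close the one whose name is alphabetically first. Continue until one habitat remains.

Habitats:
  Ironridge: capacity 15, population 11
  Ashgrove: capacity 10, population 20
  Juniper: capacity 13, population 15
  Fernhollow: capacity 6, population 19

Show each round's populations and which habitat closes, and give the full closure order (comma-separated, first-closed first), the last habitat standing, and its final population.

Closure order: Fernhollow, Ashgrove, Juniper
Last habitat: Ironridge with 65 animals

Round 1: Ashgrove=20 Fernhollow=19 Ironridge=11 Juniper=15 → close Fernhollow (overflow 13)
  19÷3 = 6 each, +1 to first 1
Round 2: Ashgrove=27 Ironridge=17 Juniper=21 → close Ashgrove (overflow 17)
  27÷2 = 13 each, +1 to first 1
Round 3: Ironridge=31 Juniper=34 → close Juniper (overflow 21)
  34÷1 = 34 each, +1 to first 0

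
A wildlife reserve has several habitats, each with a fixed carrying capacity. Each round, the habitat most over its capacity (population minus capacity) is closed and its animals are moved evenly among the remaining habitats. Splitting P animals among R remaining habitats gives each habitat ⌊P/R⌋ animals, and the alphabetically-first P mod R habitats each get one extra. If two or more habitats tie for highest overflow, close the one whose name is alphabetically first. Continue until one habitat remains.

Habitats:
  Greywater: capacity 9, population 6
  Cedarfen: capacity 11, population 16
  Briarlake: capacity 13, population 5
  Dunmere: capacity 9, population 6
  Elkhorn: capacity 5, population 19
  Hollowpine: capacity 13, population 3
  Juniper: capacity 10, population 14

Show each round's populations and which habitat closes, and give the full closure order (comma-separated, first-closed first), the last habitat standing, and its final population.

Closure order: Elkhorn, Cedarfen, Juniper, Dunmere, Greywater, Briarlake
Last habitat: Hollowpine with 69 animals

Round 1: Briarlake=5 Cedarfen=16 Dunmere=6 Elkhorn=19 Greywater=6 Hollowpine=3 Juniper=14 → close Elkhorn (overflow 14)
  19÷6 = 3 each, +1 to first 1
Round 2: Briarlake=9 Cedarfen=19 Dunmere=9 Greywater=9 Hollowpine=6 Juniper=17 → close Cedarfen (overflow 8)
  19÷5 = 3 each, +1 to first 4
Round 3: Briarlake=13 Dunmere=13 Greywater=13 Hollowpine=10 Juniper=20 → close Juniper (overflow 10)
  20÷4 = 5 each, +1 to first 0
Round 4: Briarlake=18 Dunmere=18 Greywater=18 Hollowpine=15 → close Dunmere (overflow 9)
  18÷3 = 6 each, +1 to first 0
Round 5: Briarlake=24 Greywater=24 Hollowpine=21 → close Greywater (overflow 15)
  24÷2 = 12 each, +1 to first 0
Round 6: Briarlake=36 Hollowpine=33 → close Briarlake (overflow 23)
  36÷1 = 36 each, +1 to first 0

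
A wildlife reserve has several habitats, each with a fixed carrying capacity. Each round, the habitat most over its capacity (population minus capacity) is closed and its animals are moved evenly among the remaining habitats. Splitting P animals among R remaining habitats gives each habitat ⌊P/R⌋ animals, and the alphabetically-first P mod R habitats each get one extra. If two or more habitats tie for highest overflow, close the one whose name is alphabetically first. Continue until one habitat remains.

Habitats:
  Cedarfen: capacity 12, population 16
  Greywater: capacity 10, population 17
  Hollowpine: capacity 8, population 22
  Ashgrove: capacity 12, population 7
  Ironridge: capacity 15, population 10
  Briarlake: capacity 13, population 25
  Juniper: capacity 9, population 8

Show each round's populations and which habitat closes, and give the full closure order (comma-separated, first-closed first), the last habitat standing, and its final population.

Closure order: Hollowpine, Briarlake, Greywater, Cedarfen, Juniper, Ashgrove
Last habitat: Ironridge with 105 animals

Round 1: Ashgrove=7 Briarlake=25 Cedarfen=16 Greywater=17 Hollowpine=22 Ironridge=10 Juniper=8 → close Hollowpine (overflow 14)
  22÷6 = 3 each, +1 to first 4
Round 2: Ashgrove=11 Briarlake=29 Cedarfen=20 Greywater=21 Ironridge=13 Juniper=11 → close Briarlake (overflow 16)
  29÷5 = 5 each, +1 to first 4
Round 3: Ashgrove=17 Cedarfen=26 Greywater=27 Ironridge=19 Juniper=16 → close Greywater (overflow 17)
  27÷4 = 6 each, +1 to first 3
Round 4: Ashgrove=24 Cedarfen=33 Ironridge=26 Juniper=22 → close Cedarfen (overflow 21)
  33÷3 = 11 each, +1 to first 0
Round 5: Ashgrove=35 Ironridge=37 Juniper=33 → close Juniper (overflow 24)
  33÷2 = 16 each, +1 to first 1
Round 6: Ashgrove=52 Ironridge=53 → close Ashgrove (overflow 40)
  52÷1 = 52 each, +1 to first 0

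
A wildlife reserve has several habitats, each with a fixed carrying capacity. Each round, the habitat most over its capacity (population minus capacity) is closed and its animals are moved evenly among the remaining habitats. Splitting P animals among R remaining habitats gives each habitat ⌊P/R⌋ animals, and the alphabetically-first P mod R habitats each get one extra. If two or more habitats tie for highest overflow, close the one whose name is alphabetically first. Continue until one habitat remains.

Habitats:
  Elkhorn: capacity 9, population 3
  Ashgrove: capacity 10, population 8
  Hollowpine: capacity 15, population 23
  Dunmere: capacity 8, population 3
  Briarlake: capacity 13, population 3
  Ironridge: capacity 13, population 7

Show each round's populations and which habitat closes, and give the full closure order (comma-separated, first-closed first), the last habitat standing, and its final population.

Closure order: Hollowpine, Ashgrove, Dunmere, Elkhorn, Ironridge
Last habitat: Briarlake with 47 animals

Round 1: Ashgrove=8 Briarlake=3 Dunmere=3 Elkhorn=3 Hollowpine=23 Ironridge=7 → close Hollowpine (overflow 8)
  23÷5 = 4 each, +1 to first 3
Round 2: Ashgrove=13 Briarlake=8 Dunmere=8 Elkhorn=7 Ironridge=11 → close Ashgrove (overflow 3)
  13÷4 = 3 each, +1 to first 1
Round 3: Briarlake=12 Dunmere=11 Elkhorn=10 Ironridge=14 → close Dunmere (overflow 3)
  11÷3 = 3 each, +1 to first 2
Round 4: Briarlake=16 Elkhorn=14 Ironridge=17 → close Elkhorn (overflow 5)
  14÷2 = 7 each, +1 to first 0
Round 5: Briarlake=23 Ironridge=24 → close Ironridge (overflow 11)
  24÷1 = 24 each, +1 to first 0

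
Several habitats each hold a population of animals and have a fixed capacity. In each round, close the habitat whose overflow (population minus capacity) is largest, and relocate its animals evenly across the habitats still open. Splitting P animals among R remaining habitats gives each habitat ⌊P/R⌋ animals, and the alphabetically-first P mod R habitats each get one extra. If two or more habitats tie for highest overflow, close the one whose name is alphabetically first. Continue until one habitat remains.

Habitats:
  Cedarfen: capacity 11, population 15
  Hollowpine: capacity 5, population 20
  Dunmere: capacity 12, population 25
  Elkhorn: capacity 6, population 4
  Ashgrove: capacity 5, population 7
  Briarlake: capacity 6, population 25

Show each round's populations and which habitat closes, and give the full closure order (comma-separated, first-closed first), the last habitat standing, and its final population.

Closure order: Briarlake, Hollowpine, Dunmere, Cedarfen, Ashgrove
Last habitat: Elkhorn with 96 animals

Round 1: Ashgrove=7 Briarlake=25 Cedarfen=15 Dunmere=25 Elkhorn=4 Hollowpine=20 → close Briarlake (overflow 19)
  25÷5 = 5 each, +1 to first 0
Round 2: Ashgrove=12 Cedarfen=20 Dunmere=30 Elkhorn=9 Hollowpine=25 → close Hollowpine (overflow 20)
  25÷4 = 6 each, +1 to first 1
Round 3: Ashgrove=19 Cedarfen=26 Dunmere=36 Elkhorn=15 → close Dunmere (overflow 24)
  36÷3 = 12 each, +1 to first 0
Round 4: Ashgrove=31 Cedarfen=38 Elkhorn=27 → close Cedarfen (overflow 27)
  38÷2 = 19 each, +1 to first 0
Round 5: Ashgrove=50 Elkhorn=46 → close Ashgrove (overflow 45)
  50÷1 = 50 each, +1 to first 0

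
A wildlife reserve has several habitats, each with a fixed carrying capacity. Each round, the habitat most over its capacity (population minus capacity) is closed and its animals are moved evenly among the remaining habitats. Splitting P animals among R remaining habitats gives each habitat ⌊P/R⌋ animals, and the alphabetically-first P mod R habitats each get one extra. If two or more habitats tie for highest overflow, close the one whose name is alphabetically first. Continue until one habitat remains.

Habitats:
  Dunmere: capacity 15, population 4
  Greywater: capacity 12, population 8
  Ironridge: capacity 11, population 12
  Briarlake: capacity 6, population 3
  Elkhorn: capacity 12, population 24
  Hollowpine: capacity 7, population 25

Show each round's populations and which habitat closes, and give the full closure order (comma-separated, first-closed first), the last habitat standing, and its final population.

Closure order: Hollowpine, Elkhorn, Ironridge, Briarlake, Greywater
Last habitat: Dunmere with 76 animals

Round 1: Briarlake=3 Dunmere=4 Elkhorn=24 Greywater=8 Hollowpine=25 Ironridge=12 → close Hollowpine (overflow 18)
  25÷5 = 5 each, +1 to first 0
Round 2: Briarlake=8 Dunmere=9 Elkhorn=29 Greywater=13 Ironridge=17 → close Elkhorn (overflow 17)
  29÷4 = 7 each, +1 to first 1
Round 3: Briarlake=16 Dunmere=16 Greywater=20 Ironridge=24 → close Ironridge (overflow 13)
  24÷3 = 8 each, +1 to first 0
Round 4: Briarlake=24 Dunmere=24 Greywater=28 → close Briarlake (overflow 18)
  24÷2 = 12 each, +1 to first 0
Round 5: Dunmere=36 Greywater=40 → close Greywater (overflow 28)
  40÷1 = 40 each, +1 to first 0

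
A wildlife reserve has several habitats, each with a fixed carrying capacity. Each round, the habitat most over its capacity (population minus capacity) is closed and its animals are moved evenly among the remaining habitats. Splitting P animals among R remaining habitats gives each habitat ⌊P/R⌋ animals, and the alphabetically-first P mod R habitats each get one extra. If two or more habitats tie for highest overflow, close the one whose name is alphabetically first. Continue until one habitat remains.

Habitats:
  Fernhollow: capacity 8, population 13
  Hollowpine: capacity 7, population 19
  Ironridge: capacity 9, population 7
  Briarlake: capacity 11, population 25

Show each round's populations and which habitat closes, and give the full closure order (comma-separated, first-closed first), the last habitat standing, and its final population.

Closure order: Briarlake, Hollowpine, Fernhollow
Last habitat: Ironridge with 64 animals

Round 1: Briarlake=25 Fernhollow=13 Hollowpine=19 Ironridge=7 → close Briarlake (overflow 14)
  25÷3 = 8 each, +1 to first 1
Round 2: Fernhollow=22 Hollowpine=27 Ironridge=15 → close Hollowpine (overflow 20)
  27÷2 = 13 each, +1 to first 1
Round 3: Fernhollow=36 Ironridge=28 → close Fernhollow (overflow 28)
  36÷1 = 36 each, +1 to first 0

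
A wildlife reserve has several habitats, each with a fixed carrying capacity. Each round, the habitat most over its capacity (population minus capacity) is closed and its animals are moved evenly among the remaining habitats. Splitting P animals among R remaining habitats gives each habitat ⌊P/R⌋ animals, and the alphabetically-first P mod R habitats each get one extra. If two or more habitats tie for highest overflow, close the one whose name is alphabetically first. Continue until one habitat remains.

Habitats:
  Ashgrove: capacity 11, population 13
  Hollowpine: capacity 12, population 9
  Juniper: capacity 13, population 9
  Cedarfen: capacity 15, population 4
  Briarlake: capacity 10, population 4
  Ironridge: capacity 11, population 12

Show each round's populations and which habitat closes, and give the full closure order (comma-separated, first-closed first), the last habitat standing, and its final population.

Round 1: Ashgrove=13 Briarlake=4 Cedarfen=4 Hollowpine=9 Ironridge=12 Juniper=9 → close Ashgrove (overflow 2)
  13÷5 = 2 each, +1 to first 3
Round 2: Briarlake=7 Cedarfen=7 Hollowpine=12 Ironridge=14 Juniper=11 → close Ironridge (overflow 3)
  14÷4 = 3 each, +1 to first 2
Round 3: Briarlake=11 Cedarfen=11 Hollowpine=15 Juniper=14 → close Hollowpine (overflow 3)
  15÷3 = 5 each, +1 to first 0
Round 4: Briarlake=16 Cedarfen=16 Juniper=19 → close Briarlake (overflow 6)
  16÷2 = 8 each, +1 to first 0
Round 5: Cedarfen=24 Juniper=27 → close Juniper (overflow 14)
  27÷1 = 27 each, +1 to first 0

Closure order: Ashgrove, Ironridge, Hollowpine, Briarlake, Juniper
Last habitat: Cedarfen with 51 animals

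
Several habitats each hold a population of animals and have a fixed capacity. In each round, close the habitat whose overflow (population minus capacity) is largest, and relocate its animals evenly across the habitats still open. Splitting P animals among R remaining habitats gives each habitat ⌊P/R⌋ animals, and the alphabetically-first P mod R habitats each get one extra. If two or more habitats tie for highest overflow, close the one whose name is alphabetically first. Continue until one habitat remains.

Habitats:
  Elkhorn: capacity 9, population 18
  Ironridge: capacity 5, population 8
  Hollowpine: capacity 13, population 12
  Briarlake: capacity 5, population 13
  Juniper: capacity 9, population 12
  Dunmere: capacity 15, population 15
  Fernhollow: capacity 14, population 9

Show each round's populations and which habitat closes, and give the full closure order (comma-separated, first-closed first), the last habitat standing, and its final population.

Round 1: Briarlake=13 Dunmere=15 Elkhorn=18 Fernhollow=9 Hollowpine=12 Ironridge=8 Juniper=12 → close Elkhorn (overflow 9)
  18÷6 = 3 each, +1 to first 0
Round 2: Briarlake=16 Dunmere=18 Fernhollow=12 Hollowpine=15 Ironridge=11 Juniper=15 → close Briarlake (overflow 11)
  16÷5 = 3 each, +1 to first 1
Round 3: Dunmere=22 Fernhollow=15 Hollowpine=18 Ironridge=14 Juniper=18 → close Ironridge (overflow 9)
  14÷4 = 3 each, +1 to first 2
Round 4: Dunmere=26 Fernhollow=19 Hollowpine=21 Juniper=21 → close Juniper (overflow 12)
  21÷3 = 7 each, +1 to first 0
Round 5: Dunmere=33 Fernhollow=26 Hollowpine=28 → close Dunmere (overflow 18)
  33÷2 = 16 each, +1 to first 1
Round 6: Fernhollow=43 Hollowpine=44 → close Hollowpine (overflow 31)
  44÷1 = 44 each, +1 to first 0

Closure order: Elkhorn, Briarlake, Ironridge, Juniper, Dunmere, Hollowpine
Last habitat: Fernhollow with 87 animals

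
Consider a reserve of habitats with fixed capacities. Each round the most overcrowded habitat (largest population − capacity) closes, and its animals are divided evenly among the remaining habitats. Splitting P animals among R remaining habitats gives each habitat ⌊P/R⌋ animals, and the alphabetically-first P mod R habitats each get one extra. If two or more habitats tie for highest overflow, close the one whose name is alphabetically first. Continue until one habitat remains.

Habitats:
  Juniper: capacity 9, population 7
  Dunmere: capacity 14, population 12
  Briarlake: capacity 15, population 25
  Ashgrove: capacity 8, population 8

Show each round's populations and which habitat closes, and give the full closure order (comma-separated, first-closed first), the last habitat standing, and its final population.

Closure order: Briarlake, Ashgrove, Dunmere
Last habitat: Juniper with 52 animals

Round 1: Ashgrove=8 Briarlake=25 Dunmere=12 Juniper=7 → close Briarlake (overflow 10)
  25÷3 = 8 each, +1 to first 1
Round 2: Ashgrove=17 Dunmere=20 Juniper=15 → close Ashgrove (overflow 9)
  17÷2 = 8 each, +1 to first 1
Round 3: Dunmere=29 Juniper=23 → close Dunmere (overflow 15)
  29÷1 = 29 each, +1 to first 0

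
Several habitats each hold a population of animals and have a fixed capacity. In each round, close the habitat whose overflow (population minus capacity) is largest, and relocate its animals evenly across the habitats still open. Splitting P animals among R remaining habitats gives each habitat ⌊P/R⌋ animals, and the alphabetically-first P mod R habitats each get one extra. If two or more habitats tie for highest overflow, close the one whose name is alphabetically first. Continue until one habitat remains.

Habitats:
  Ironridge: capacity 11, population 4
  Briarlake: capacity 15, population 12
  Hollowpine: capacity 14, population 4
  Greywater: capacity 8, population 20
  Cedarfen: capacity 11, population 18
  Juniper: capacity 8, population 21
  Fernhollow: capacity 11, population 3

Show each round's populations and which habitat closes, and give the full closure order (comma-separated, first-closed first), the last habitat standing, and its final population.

Closure order: Juniper, Greywater, Cedarfen, Briarlake, Fernhollow, Ironridge
Last habitat: Hollowpine with 82 animals

Round 1: Briarlake=12 Cedarfen=18 Fernhollow=3 Greywater=20 Hollowpine=4 Ironridge=4 Juniper=21 → close Juniper (overflow 13)
  21÷6 = 3 each, +1 to first 3
Round 2: Briarlake=16 Cedarfen=22 Fernhollow=7 Greywater=23 Hollowpine=7 Ironridge=7 → close Greywater (overflow 15)
  23÷5 = 4 each, +1 to first 3
Round 3: Briarlake=21 Cedarfen=27 Fernhollow=12 Hollowpine=11 Ironridge=11 → close Cedarfen (overflow 16)
  27÷4 = 6 each, +1 to first 3
Round 4: Briarlake=28 Fernhollow=19 Hollowpine=18 Ironridge=17 → close Briarlake (overflow 13)
  28÷3 = 9 each, +1 to first 1
Round 5: Fernhollow=29 Hollowpine=27 Ironridge=26 → close Fernhollow (overflow 18)
  29÷2 = 14 each, +1 to first 1
Round 6: Hollowpine=42 Ironridge=40 → close Ironridge (overflow 29)
  40÷1 = 40 each, +1 to first 0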